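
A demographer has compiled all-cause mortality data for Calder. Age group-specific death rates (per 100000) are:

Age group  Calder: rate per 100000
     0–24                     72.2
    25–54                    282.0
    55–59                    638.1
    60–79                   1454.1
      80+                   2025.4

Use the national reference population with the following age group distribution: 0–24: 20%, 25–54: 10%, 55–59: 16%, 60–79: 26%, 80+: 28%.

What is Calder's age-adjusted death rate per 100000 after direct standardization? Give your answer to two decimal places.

Standard weights: 0.20, 0.10, 0.16, 0.26, 0.28.
Standardized rate: 0.2000×72.2 + 0.1000×282.0 + 0.1600×638.1 + 0.2600×1454.1 + 0.2800×2025.4 = 1089.9140 per 100000.

1089.91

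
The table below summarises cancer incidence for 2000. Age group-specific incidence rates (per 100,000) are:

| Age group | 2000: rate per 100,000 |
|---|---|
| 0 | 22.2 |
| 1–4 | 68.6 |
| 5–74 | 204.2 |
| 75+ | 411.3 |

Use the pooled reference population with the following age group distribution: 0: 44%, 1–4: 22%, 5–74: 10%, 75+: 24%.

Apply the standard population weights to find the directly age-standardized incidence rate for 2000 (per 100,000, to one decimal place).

144.0

Standard weights: 0.44, 0.22, 0.10, 0.24.
Standardized rate: 0.4400×22.2 + 0.2200×68.6 + 0.1000×204.2 + 0.2400×411.3 = 143.9920 per 100,000.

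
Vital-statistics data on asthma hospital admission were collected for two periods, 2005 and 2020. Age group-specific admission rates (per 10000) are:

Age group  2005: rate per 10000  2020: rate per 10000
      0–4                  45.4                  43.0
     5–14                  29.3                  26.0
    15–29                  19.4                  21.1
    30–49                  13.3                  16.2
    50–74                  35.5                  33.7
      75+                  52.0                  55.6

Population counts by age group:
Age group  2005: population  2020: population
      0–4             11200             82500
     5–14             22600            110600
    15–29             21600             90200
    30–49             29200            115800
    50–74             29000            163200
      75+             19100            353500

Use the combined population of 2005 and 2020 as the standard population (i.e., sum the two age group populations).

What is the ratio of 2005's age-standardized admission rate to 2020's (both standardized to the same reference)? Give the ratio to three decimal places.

Combined standard total = 1048500; weights = 0.0894, 0.1270, 0.1066, 0.1383, 0.1833, 0.3554.
2005: 0.0894×45.4 + 0.1270×29.3 + 0.1066×19.4 + 0.1383×13.3 + 0.1833×35.5 + 0.3554×52.0 = 36.6738 per 10000.
2020: 0.0894×43.0 + 0.1270×26.0 + 0.1066×21.1 + 0.1383×16.2 + 0.1833×33.7 + 0.3554×55.6 = 37.5718 per 10000.
Ratio = 36.6738 ÷ 37.5718 = 0.97610.

0.976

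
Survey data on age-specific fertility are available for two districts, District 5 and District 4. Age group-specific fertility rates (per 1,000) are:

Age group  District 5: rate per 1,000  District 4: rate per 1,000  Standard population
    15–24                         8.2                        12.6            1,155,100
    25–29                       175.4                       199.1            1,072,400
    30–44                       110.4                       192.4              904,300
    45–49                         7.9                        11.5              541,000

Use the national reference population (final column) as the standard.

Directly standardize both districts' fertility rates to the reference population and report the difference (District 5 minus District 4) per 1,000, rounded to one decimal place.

Standard total = 3,672,800; weights = 0.3145, 0.2920, 0.2462, 0.1473.
District 5: 0.3145×8.2 + 0.2920×175.4 + 0.2462×110.4 + 0.1473×7.9 = 82.1388 per 1,000.
District 4: 0.3145×12.6 + 0.2920×199.1 + 0.2462×192.4 + 0.1473×11.5 = 111.1626 per 1,000.
Difference = 82.1388 − 111.1626 = -29.0238.

-29.0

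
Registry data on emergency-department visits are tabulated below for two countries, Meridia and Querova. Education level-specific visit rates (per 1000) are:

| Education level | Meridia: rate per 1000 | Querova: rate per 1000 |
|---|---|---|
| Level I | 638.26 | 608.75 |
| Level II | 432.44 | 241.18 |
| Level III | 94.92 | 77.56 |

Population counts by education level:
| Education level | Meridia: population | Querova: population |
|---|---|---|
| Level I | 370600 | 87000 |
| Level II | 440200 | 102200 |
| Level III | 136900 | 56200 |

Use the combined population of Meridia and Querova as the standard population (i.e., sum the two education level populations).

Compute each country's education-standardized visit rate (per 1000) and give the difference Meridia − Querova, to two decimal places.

101.08

Combined standard total = 1193100; weights = 0.3835, 0.4546, 0.1618.
Meridia: 0.3835×638.26 + 0.4546×432.44 + 0.1618×94.92 = 456.7532 per 1000.
Querova: 0.3835×608.75 + 0.4546×241.18 + 0.1618×77.56 = 355.6759 per 1000.
Difference = 456.7532 − 355.6759 = 101.0774.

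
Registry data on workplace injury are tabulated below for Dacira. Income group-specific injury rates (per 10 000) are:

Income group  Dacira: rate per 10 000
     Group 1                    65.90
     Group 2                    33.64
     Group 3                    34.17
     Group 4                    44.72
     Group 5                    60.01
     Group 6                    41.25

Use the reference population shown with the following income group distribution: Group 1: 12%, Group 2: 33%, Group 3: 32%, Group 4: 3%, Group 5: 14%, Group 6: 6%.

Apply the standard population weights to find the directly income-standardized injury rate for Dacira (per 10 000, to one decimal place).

42.2

Standard weights: 0.12, 0.33, 0.32, 0.03, 0.14, 0.06.
Standardized rate: 0.1200×65.90 + 0.3300×33.64 + 0.3200×34.17 + 0.0300×44.72 + 0.1400×60.01 + 0.0600×41.25 = 42.1616 per 10 000.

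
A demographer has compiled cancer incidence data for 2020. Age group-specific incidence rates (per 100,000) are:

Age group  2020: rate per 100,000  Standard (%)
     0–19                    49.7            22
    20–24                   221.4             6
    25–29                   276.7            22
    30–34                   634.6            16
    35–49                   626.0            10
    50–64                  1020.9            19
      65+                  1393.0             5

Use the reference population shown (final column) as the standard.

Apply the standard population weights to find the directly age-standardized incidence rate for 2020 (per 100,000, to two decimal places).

512.85

Standard weights: 0.22, 0.06, 0.22, 0.16, 0.10, 0.19, 0.05.
Standardized rate: 0.2200×49.7 + 0.0600×221.4 + 0.2200×276.7 + 0.1600×634.6 + 0.1000×626.0 + 0.1900×1020.9 + 0.0500×1393.0 = 512.8490 per 100,000.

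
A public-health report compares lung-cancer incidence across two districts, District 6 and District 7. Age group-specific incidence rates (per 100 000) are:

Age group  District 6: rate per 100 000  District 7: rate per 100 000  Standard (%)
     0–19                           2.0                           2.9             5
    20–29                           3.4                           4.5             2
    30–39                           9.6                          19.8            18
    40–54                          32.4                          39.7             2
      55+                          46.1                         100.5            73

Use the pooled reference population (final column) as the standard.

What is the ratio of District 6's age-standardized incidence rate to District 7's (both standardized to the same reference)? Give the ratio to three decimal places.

Standard weights: 0.05, 0.02, 0.18, 0.02, 0.73.
District 6: 0.0500×2.0 + 0.0200×3.4 + 0.1800×9.6 + 0.0200×32.4 + 0.7300×46.1 = 36.1970 per 100 000.
District 7: 0.0500×2.9 + 0.0200×4.5 + 0.1800×19.8 + 0.0200×39.7 + 0.7300×100.5 = 77.9580 per 100 000.
Ratio = 36.1970 ÷ 77.9580 = 0.46431.

0.464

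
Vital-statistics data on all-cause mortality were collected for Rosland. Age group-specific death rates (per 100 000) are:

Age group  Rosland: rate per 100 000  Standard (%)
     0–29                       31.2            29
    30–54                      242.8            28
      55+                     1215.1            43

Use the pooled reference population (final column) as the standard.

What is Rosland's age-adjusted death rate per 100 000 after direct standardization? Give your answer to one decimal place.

Standard weights: 0.29, 0.28, 0.43.
Standardized rate: 0.2900×31.2 + 0.2800×242.8 + 0.4300×1215.1 = 599.5250 per 100 000.

599.5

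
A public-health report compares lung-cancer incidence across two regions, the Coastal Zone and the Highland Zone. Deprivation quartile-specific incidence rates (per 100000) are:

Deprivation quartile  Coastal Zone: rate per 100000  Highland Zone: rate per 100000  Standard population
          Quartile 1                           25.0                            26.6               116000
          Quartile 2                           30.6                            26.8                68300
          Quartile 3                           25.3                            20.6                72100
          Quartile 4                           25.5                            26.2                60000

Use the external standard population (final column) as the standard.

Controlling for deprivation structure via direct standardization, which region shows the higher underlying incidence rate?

Coastal Zone

Standard total = 316400; weights = 0.3666, 0.2159, 0.2279, 0.1896.
The Coastal Zone: 0.3666×25.0 + 0.2159×30.6 + 0.2279×25.3 + 0.1896×25.5 = 26.3720 per 100000.
The Highland Zone: 0.3666×26.6 + 0.2159×26.8 + 0.2279×20.6 + 0.1896×26.2 = 25.2001 per 100000.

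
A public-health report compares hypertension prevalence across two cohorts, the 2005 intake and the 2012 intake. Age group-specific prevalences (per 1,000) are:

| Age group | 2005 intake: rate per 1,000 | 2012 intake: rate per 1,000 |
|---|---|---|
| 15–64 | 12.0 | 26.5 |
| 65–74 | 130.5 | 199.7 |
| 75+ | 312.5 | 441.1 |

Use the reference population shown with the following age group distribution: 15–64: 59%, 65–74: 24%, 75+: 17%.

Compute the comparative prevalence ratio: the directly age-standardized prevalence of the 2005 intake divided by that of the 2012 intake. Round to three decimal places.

Standard weights: 0.59, 0.24, 0.17.
The 2005 intake: 0.5900×12.0 + 0.2400×130.5 + 0.1700×312.5 = 91.5250 per 1,000.
The 2012 intake: 0.5900×26.5 + 0.2400×199.7 + 0.1700×441.1 = 138.5500 per 1,000.
Ratio = 91.5250 ÷ 138.5500 = 0.66059.

0.661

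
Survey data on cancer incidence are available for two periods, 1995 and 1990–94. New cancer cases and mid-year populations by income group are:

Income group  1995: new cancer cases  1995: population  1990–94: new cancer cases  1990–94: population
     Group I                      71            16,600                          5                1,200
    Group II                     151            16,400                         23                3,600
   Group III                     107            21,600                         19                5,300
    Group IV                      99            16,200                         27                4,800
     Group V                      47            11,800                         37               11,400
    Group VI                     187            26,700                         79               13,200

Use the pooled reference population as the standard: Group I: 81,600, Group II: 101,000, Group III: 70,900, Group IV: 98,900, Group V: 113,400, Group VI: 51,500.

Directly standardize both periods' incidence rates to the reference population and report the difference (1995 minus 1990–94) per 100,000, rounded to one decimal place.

Income-specific rates per 100,000 for 1995: 427.71, 920.73, 495.37, 611.11, 398.31, 700.37.
For 1990–94: 416.67, 638.89, 358.49, 562.50, 324.56, 598.48.
Standard total = 517,300; weights = 0.1577, 0.1952, 0.1371, 0.1912, 0.2192, 0.0996.
1995: 0.1577×427.71 + 0.1952×920.73 + 0.1371×495.37 + 0.1912×611.11 + 0.2192×398.31 + 0.0996×700.37 = 589.0061 per 100,000.
1990–94: 0.1577×416.67 + 0.1952×638.89 + 0.1371×358.49 + 0.1912×562.50 + 0.2192×324.56 + 0.0996×598.48 = 477.8721 per 100,000.
Difference = 589.0061 − 477.8721 = 111.1340.

111.1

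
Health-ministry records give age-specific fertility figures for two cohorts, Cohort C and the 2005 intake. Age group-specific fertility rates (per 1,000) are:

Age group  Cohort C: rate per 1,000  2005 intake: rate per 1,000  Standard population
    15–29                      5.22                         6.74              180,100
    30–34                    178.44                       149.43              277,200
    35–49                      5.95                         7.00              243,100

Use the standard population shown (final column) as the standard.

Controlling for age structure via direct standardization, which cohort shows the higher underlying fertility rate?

Standard total = 700,400; weights = 0.2571, 0.3958, 0.3471.
Cohort C: 0.2571×5.22 + 0.3958×178.44 + 0.3471×5.95 = 74.0293 per 1,000.
The 2005 intake: 0.2571×6.74 + 0.3958×149.43 + 0.3471×7.00 = 63.3032 per 1,000.

Cohort C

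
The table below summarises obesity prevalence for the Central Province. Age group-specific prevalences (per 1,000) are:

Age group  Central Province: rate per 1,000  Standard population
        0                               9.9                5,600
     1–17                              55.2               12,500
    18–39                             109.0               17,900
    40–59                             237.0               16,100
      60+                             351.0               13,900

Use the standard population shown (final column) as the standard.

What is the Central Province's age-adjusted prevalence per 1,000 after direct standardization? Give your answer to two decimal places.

172.59

Standard total = 66,000; weights = 0.0848, 0.1894, 0.2712, 0.2439, 0.2106.
Standardized rate: 0.0848×9.9 + 0.1894×55.2 + 0.2712×109.0 + 0.2439×237.0 + 0.2106×351.0 = 172.5930 per 1,000.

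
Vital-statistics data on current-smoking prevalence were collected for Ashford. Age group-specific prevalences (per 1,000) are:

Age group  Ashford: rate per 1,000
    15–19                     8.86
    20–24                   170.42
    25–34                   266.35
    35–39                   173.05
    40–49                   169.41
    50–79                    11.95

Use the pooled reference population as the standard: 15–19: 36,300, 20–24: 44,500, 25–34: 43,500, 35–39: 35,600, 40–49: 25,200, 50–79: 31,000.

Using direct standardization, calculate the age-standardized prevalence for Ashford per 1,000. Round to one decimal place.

Standard total = 216,100; weights = 0.1680, 0.2059, 0.2013, 0.1647, 0.1166, 0.1435.
Standardized rate: 0.1680×8.86 + 0.2059×170.42 + 0.2013×266.35 + 0.1647×173.05 + 0.1166×169.41 + 0.1435×11.95 = 140.1744 per 1,000.

140.2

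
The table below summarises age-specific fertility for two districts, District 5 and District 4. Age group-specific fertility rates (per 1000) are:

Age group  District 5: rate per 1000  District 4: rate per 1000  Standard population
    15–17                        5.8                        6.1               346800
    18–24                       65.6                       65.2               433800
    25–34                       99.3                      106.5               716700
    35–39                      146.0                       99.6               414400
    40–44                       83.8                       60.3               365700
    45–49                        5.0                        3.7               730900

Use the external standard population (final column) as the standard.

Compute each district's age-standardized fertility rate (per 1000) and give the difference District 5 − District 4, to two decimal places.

Standard total = 3008300; weights = 0.1153, 0.1442, 0.2382, 0.1378, 0.1216, 0.2430.
District 5: 0.1153×5.8 + 0.1442×65.6 + 0.2382×99.3 + 0.1378×146.0 + 0.1216×83.8 + 0.2430×5.0 = 65.2992 per 1000.
District 4: 0.1153×6.1 + 0.1442×65.2 + 0.2382×106.5 + 0.1378×99.6 + 0.1216×60.3 + 0.2430×3.7 = 57.4271 per 1000.
Difference = 65.2992 − 57.4271 = 7.8721.

7.87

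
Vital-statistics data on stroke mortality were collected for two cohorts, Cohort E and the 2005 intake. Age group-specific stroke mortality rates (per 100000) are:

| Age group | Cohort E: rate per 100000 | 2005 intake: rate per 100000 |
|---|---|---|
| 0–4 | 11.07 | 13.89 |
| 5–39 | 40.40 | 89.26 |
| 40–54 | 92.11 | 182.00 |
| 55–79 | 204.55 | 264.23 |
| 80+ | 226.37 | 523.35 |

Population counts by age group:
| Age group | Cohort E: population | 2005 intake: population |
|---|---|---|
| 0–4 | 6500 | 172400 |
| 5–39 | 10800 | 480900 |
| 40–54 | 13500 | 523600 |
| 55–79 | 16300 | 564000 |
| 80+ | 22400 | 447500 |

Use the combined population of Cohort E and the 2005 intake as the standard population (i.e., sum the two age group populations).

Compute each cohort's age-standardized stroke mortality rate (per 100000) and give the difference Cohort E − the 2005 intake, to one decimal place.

-109.4

Combined standard total = 2257900; weights = 0.0792, 0.2178, 0.2379, 0.2570, 0.2081.
Cohort E: 0.0792×11.07 + 0.2178×40.40 + 0.2379×92.11 + 0.2570×204.55 + 0.2081×226.37 = 131.2676 per 100000.
The 2005 intake: 0.0792×13.89 + 0.2178×89.26 + 0.2379×182.00 + 0.2570×264.23 + 0.2081×523.35 = 240.6577 per 100000.
Difference = 131.2676 − 240.6577 = -109.3902.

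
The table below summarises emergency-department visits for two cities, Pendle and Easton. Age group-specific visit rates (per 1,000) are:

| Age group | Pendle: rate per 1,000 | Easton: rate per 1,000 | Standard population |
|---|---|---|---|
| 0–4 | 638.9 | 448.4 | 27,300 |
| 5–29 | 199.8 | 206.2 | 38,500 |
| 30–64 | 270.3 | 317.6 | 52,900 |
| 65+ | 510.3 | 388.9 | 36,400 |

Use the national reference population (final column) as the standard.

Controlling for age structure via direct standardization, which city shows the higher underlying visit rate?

Pendle

Standard total = 155,100; weights = 0.1760, 0.2482, 0.3411, 0.2347.
Pendle: 0.1760×638.9 + 0.2482×199.8 + 0.3411×270.3 + 0.2347×510.3 = 374.0043 per 1,000.
Easton: 0.1760×448.4 + 0.2482×206.2 + 0.3411×317.6 + 0.2347×388.9 = 329.7035 per 1,000.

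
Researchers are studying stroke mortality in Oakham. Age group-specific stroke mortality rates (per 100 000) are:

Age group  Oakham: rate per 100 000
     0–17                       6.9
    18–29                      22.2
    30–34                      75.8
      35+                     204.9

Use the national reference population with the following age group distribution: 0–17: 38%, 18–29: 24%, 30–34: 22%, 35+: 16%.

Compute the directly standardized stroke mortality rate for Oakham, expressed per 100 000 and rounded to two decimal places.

Standard weights: 0.38, 0.24, 0.22, 0.16.
Standardized rate: 0.3800×6.9 + 0.2400×22.2 + 0.2200×75.8 + 0.1600×204.9 = 57.4100 per 100 000.

57.41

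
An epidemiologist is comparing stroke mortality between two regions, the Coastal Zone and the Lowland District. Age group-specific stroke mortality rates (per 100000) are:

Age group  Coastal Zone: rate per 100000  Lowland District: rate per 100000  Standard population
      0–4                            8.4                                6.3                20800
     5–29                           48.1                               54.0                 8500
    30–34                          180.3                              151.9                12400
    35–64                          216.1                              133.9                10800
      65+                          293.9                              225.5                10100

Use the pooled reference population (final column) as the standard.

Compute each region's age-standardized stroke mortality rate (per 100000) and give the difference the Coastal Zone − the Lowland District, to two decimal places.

Standard total = 62600; weights = 0.3323, 0.1358, 0.1981, 0.1725, 0.1613.
The Coastal Zone: 0.3323×8.4 + 0.1358×48.1 + 0.1981×180.3 + 0.1725×216.1 + 0.1613×293.9 = 129.7374 per 100000.
The Lowland District: 0.3323×6.3 + 0.1358×54.0 + 0.1981×151.9 + 0.1725×133.9 + 0.1613×225.5 = 98.9979 per 100000.
Difference = 129.7374 − 98.9979 = 30.7395.

30.74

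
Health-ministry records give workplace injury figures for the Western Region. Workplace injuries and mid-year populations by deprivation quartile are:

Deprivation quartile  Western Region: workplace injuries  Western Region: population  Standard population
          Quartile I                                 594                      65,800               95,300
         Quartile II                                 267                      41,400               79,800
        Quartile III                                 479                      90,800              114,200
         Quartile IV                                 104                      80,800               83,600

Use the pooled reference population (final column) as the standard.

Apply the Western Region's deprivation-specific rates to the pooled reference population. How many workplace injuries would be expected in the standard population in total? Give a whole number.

2085

Deprivation-specific rates per 10,000 for the Western Region: 90.27, 64.49, 52.75, 12.87.
Expected workplace injuries = Σ (standard pop × deprivation-specific rate ÷ 10,000)
= 95,300×90.27/10,000 + 79,800×64.49/10,000 + 114,200×52.75/10,000 + 83,600×12.87/10,000
= 860.31 + 514.65 + 602.44 + 107.60 = 2085.01.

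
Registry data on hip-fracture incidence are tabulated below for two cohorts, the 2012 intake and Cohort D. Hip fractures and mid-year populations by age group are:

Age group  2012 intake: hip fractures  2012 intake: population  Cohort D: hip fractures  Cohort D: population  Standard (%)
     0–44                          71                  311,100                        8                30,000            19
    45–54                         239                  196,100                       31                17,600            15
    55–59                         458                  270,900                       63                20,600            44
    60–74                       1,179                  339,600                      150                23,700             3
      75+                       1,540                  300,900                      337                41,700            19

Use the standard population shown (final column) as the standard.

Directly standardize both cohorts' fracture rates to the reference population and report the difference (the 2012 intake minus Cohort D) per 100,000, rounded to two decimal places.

-133.92

Age-specific rates per 100,000 for the 2012 intake: 22.82, 121.88, 169.07, 347.17, 511.80.
For Cohort D: 26.67, 176.14, 305.83, 632.91, 808.15.
Standard weights: 0.19, 0.15, 0.44, 0.03, 0.19.
The 2012 intake: 0.1900×22.82 + 0.1500×121.88 + 0.4400×169.07 + 0.0300×347.17 + 0.1900×511.80 = 204.6636 per 100,000.
Cohort D: 0.1900×26.67 + 0.1500×176.14 + 0.4400×305.83 + 0.0300×632.91 + 0.1900×808.15 = 338.5867 per 100,000.
Difference = 204.6636 − 338.5867 = -133.9231.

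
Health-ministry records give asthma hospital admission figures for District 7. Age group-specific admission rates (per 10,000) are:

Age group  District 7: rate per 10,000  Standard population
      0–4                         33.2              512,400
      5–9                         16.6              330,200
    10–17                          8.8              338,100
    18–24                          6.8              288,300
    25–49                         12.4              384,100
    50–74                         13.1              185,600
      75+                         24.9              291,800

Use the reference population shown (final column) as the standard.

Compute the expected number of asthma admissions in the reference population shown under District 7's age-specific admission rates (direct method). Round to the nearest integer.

Expected asthma admissions = Σ (standard pop × age-specific rate ÷ 10,000)
= 512,400×33.2/10,000 + 330,200×16.6/10,000 + 338,100×8.8/10,000 + 288,300×6.8/10,000 + 384,100×12.4/10,000 + 185,600×13.1/10,000 + 291,800×24.9/10,000
= 1701.17 + 548.13 + 297.53 + 196.04 + 476.28 + 243.14 + 726.58 = 4188.87.

4189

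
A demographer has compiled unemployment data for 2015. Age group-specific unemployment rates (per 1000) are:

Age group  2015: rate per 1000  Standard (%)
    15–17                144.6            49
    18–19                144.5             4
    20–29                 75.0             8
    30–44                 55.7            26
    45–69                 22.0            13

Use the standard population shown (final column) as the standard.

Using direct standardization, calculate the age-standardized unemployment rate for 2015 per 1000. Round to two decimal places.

99.98

Standard weights: 0.49, 0.04, 0.08, 0.26, 0.13.
Standardized rate: 0.4900×144.6 + 0.0400×144.5 + 0.0800×75.0 + 0.2600×55.7 + 0.1300×22.0 = 99.9760 per 1000.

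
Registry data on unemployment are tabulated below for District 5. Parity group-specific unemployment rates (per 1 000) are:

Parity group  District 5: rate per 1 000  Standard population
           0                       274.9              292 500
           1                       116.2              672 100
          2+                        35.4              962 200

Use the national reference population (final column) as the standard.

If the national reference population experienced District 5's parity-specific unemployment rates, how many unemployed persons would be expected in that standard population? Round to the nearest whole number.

192568

Expected unemployed persons = Σ (standard pop × parity-specific rate ÷ 1 000)
= 292 500×274.9/1 000 + 672 100×116.2/1 000 + 962 200×35.4/1 000
= 80408.25 + 78098.02 + 34061.88 = 192568.15.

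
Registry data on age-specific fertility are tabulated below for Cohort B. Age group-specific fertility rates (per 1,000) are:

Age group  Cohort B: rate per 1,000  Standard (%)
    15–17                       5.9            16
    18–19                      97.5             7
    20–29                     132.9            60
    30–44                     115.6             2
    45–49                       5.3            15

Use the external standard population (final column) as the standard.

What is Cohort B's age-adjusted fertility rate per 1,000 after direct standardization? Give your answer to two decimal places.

Standard weights: 0.16, 0.07, 0.60, 0.02, 0.15.
Standardized rate: 0.1600×5.9 + 0.0700×97.5 + 0.6000×132.9 + 0.0200×115.6 + 0.1500×5.3 = 90.6160 per 1,000.

90.62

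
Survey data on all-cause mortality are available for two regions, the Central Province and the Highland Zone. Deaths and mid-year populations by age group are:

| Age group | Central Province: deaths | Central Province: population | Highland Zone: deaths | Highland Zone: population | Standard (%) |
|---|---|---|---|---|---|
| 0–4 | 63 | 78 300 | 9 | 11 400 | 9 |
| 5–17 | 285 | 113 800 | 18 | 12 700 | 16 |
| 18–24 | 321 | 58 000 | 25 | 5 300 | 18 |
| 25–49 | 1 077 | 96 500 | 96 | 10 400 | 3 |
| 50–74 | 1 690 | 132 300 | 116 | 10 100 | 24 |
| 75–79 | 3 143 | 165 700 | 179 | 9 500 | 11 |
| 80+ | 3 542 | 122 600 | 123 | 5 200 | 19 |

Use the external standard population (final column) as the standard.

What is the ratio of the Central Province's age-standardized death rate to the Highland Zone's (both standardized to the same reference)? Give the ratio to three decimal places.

Age-specific rates per 1 000 for the Central Province: 0.805, 2.504, 5.534, 11.161, 12.774, 18.968, 28.891.
For the Highland Zone: 0.789, 1.417, 4.717, 9.231, 11.485, 18.842, 23.654.
Standard weights: 0.09, 0.16, 0.18, 0.03, 0.24, 0.11, 0.19.
The Central Province: 0.0900×0.805 + 0.1600×2.504 + 0.1800×5.534 + 0.0300×11.161 + 0.2400×12.774 + 0.1100×18.968 + 0.1900×28.891 = 12.4456 per 1 000.
The Highland Zone: 0.0900×0.789 + 0.1600×1.417 + 0.1800×4.717 + 0.0300×9.231 + 0.2400×11.485 + 0.1100×18.842 + 0.1900×23.654 = 10.7471 per 1 000.
Ratio = 12.4456 ÷ 10.7471 = 1.15804.

1.158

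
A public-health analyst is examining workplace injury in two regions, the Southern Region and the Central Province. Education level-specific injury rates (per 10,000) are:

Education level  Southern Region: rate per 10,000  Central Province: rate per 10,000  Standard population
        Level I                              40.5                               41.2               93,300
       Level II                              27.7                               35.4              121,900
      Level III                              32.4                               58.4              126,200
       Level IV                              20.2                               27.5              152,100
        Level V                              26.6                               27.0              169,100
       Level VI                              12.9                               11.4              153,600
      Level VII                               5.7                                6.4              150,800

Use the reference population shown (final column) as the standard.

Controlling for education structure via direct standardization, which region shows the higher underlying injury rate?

Standard total = 967,000; weights = 0.0965, 0.1261, 0.1305, 0.1573, 0.1749, 0.1588, 0.1559.
The Southern Region: 0.0965×40.5 + 0.1261×27.7 + 0.1305×32.4 + 0.1573×20.2 + 0.1749×26.6 + 0.1588×12.9 + 0.1559×5.7 = 22.3947 per 10,000.
The Central Province: 0.0965×41.2 + 0.1261×35.4 + 0.1305×58.4 + 0.1573×27.5 + 0.1749×27.0 + 0.1588×11.4 + 0.1559×6.4 = 27.9151 per 10,000.

Central Province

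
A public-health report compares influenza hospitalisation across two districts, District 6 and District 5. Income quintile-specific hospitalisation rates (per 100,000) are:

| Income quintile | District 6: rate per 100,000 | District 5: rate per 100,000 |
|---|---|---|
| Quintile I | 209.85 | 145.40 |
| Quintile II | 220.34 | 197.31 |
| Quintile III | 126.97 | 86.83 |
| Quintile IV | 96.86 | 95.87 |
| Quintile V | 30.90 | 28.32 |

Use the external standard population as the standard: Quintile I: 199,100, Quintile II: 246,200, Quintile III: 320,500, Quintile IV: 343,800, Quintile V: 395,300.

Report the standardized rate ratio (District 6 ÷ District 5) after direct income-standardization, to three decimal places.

Standard total = 1,504,900; weights = 0.1323, 0.1636, 0.2130, 0.2285, 0.2627.
District 6: 0.1323×209.85 + 0.1636×220.34 + 0.2130×126.97 + 0.2285×96.86 + 0.2627×30.90 = 121.0964 per 100,000.
District 5: 0.1323×145.40 + 0.1636×197.31 + 0.2130×86.83 + 0.2285×95.87 + 0.2627×28.32 = 99.3494 per 100,000.
Ratio = 121.0964 ÷ 99.3494 = 1.21889.

1.219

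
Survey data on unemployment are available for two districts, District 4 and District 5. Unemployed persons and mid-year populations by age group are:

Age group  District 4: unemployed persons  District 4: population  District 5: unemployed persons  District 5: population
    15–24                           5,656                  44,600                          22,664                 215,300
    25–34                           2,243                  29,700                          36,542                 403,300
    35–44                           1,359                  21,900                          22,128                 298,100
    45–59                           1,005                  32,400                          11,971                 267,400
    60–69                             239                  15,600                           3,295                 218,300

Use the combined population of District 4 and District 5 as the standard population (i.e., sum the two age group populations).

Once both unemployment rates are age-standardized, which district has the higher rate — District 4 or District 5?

Age-specific rates per 1,000 for District 4: 126.816, 75.522, 62.055, 31.019, 15.321.
For District 5: 105.267, 90.607, 74.230, 44.768, 15.094.
Combined standard total = 1,546,600; weights = 0.1680, 0.2800, 0.2069, 0.1938, 0.1512.
District 4: 0.1680×126.816 + 0.2800×75.522 + 0.2069×62.055 + 0.1938×31.019 + 0.1512×15.321 = 63.6240 per 1,000.
District 5: 0.1680×105.267 + 0.2800×90.607 + 0.2069×74.230 + 0.1938×44.768 + 0.1512×15.094 = 69.3764 per 1,000.
The crude rates (72.83 vs 68.88) would put District 4 higher, but that reflects its age composition; once standardized to a common age structure, District 5 has the higher underlying rate.

District 5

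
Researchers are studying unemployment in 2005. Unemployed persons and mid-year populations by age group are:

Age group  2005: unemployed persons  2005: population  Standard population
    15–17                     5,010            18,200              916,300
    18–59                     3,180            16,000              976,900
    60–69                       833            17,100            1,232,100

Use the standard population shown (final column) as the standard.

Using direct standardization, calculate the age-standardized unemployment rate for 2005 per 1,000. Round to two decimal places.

162.04

Age-specific rates per 1,000 for 2005: 275.275, 198.750, 48.713.
Standard total = 3,125,300; weights = 0.2932, 0.3126, 0.3942.
Standardized rate: 0.2932×275.275 + 0.3126×198.750 + 0.3942×48.713 = 162.0366 per 1,000.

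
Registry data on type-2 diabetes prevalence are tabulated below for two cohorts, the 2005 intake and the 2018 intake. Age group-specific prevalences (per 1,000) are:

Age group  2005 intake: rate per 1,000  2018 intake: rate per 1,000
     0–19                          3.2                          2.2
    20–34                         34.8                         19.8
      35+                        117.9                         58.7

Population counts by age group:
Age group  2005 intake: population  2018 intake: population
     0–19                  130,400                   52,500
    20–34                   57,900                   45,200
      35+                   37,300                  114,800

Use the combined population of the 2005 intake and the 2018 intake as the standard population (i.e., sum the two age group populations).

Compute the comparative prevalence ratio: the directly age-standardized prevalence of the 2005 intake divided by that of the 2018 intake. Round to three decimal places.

Combined standard total = 438,100; weights = 0.4175, 0.2353, 0.3472.
The 2005 intake: 0.4175×3.2 + 0.2353×34.8 + 0.3472×117.9 = 50.4582 per 1,000.
The 2018 intake: 0.4175×2.2 + 0.2353×19.8 + 0.3472×58.7 = 25.9576 per 1,000.
Ratio = 50.4582 ÷ 25.9576 = 1.94387.

1.944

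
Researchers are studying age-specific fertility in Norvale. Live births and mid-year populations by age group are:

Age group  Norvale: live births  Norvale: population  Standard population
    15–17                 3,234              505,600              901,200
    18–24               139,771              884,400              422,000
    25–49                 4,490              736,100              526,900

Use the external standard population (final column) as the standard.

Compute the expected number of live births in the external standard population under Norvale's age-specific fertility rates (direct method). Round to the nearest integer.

Age-specific rates per 1,000 for Norvale: 6.396, 158.040, 6.100.
Expected live births = Σ (standard pop × age-specific rate ÷ 1,000)
= 901,200×6.396/1,000 + 422,000×158.040/1,000 + 526,900×6.100/1,000
= 5764.40 + 66693.08 + 3213.94 = 75671.42.

75671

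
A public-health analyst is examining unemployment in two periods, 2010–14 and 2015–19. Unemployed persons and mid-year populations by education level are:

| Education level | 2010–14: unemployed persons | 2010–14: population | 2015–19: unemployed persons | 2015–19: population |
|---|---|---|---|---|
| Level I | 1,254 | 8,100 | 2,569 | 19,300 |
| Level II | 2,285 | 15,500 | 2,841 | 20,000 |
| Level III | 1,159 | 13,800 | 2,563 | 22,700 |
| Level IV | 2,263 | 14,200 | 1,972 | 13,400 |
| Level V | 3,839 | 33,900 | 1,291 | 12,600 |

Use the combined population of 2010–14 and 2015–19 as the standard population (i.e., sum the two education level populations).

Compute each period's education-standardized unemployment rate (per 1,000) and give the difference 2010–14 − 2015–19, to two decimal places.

Education-specific rates per 1,000 for 2010–14: 154.815, 147.419, 83.986, 159.366, 113.245.
For 2015–19: 133.109, 142.050, 112.907, 147.164, 102.460.
Combined standard total = 173,500; weights = 0.1579, 0.2046, 0.2104, 0.1591, 0.2680.
2010–14: 0.1579×154.815 + 0.2046×147.419 + 0.2104×83.986 + 0.1591×159.366 + 0.2680×113.245 = 127.9837 per 1,000.
2015–19: 0.1579×133.109 + 0.2046×142.050 + 0.2104×112.907 + 0.1591×147.164 + 0.2680×102.460 = 124.7102 per 1,000.
Difference = 127.9837 − 124.7102 = 3.2735.

3.27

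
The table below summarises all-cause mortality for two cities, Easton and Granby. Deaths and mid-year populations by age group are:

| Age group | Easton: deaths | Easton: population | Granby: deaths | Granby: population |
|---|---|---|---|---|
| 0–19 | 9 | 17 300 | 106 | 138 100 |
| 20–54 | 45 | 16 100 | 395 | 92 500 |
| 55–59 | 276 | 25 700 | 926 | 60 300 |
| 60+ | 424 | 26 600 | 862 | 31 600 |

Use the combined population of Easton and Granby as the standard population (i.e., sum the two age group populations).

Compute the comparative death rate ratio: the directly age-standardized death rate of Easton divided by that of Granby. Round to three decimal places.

Age-specific rates per 100 000 for Easton: 52.02, 279.50, 1073.93, 1593.98.
For Granby: 76.76, 427.03, 1535.66, 2727.85.
Combined standard total = 408 200; weights = 0.3807, 0.2660, 0.2107, 0.1426.
Easton: 0.3807×52.02 + 0.2660×279.50 + 0.2107×1073.93 + 0.1426×1593.98 = 547.6882 per 100 000.
Granby: 0.3807×76.76 + 0.2660×427.03 + 0.2107×1535.66 + 0.1426×2727.85 = 855.2918 per 100 000.
Ratio = 547.6882 ÷ 855.2918 = 0.64035.

0.640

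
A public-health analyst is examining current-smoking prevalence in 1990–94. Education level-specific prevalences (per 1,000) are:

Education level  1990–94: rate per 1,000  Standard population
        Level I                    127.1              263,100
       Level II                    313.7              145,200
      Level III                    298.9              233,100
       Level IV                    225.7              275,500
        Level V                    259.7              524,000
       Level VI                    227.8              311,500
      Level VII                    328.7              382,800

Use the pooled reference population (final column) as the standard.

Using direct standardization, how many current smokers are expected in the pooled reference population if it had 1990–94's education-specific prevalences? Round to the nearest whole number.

Expected current smokers = Σ (standard pop × education-specific rate ÷ 1,000)
= 263,100×127.1/1,000 + 145,200×313.7/1,000 + 233,100×298.9/1,000 + 275,500×225.7/1,000 + 524,000×259.7/1,000 + 311,500×227.8/1,000 + 382,800×328.7/1,000
= 33440.01 + 45549.24 + 69673.59 + 62180.35 + 136082.80 + 70959.70 + 125826.36 = 543712.05.

543712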